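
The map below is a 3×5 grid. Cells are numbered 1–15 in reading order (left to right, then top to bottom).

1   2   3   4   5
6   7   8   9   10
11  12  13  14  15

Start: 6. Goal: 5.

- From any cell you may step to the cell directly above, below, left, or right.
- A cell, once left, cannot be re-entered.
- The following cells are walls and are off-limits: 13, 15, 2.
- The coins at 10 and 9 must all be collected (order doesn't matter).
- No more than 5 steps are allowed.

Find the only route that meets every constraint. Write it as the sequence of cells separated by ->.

6 -> 7 -> 8 -> 9 -> 10 -> 5

The budget equals the shortest possible length, so every move has to be on a shortest route through the required cells.
Route from 6: right 4 to 10, up 1 to 5 — 5 moves in all.
Check: all required cells visited; 5 ≤ 5 moves.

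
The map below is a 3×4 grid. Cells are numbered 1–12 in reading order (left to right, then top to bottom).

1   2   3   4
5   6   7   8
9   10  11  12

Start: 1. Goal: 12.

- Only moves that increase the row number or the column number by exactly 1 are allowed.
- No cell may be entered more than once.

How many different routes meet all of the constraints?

10

A right/down-only route from 1 to 12 makes exactly 2 down-moves and 3 right-moves in some order.
With no other constraints that would be C(5,2) = 10 routes.
That gives 10 routes.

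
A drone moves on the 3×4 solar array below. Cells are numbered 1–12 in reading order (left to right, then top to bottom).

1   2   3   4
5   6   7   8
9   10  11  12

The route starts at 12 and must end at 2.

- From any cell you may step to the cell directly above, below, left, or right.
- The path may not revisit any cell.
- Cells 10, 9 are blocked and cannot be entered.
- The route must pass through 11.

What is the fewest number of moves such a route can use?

Any route passes through 11 somewhere between 12 and 2. Summing Manhattan distances along the two legs (12 → 11 → 2) gives a lower bound of 1 + 3 = 4 moves.
A route of 4 moves achieves this: 12 → 11 → 7 → 3 → 2.
Since 4 matches the lower bound, it is optimal.

4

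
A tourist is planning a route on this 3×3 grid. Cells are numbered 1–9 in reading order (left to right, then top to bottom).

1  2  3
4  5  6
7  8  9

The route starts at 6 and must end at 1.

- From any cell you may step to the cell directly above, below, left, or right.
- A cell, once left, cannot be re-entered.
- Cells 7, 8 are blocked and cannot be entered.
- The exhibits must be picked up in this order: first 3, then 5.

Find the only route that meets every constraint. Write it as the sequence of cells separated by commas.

The waypoints must appear in the order 3, 5, with no cell reused.
Route from 6: up 1 to 3, left 1 to 2, down 1 to 5, left 1 to 4, up 1 to 1 — 5 moves in all.
Check: order respected (3 at step 1, 5 at step 3).

6, 3, 2, 5, 4, 1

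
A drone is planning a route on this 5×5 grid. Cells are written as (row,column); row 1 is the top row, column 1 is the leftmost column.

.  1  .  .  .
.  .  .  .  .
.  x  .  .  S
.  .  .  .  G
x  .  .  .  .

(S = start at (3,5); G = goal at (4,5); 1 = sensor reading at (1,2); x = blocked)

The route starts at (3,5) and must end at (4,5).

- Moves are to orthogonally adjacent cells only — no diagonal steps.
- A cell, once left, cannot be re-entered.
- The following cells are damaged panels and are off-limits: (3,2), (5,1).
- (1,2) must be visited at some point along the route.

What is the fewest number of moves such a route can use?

11

Any route passes through (1,2) somewhere between (3,5) and (4,5). Summing Manhattan distances along the two legs ((3,5) → (1,2) → (4,5)) gives a lower bound of 5 + 6 = 11 moves.
A route of 11 moves achieves this: (3,5) → (2,5) → (1,5) → (1,4) → (1,3) → (1,2) → (2,2) → (2,3) → (3,3) → (4,3) → (4,4) → (4,5).
Since 11 matches the lower bound, it is optimal.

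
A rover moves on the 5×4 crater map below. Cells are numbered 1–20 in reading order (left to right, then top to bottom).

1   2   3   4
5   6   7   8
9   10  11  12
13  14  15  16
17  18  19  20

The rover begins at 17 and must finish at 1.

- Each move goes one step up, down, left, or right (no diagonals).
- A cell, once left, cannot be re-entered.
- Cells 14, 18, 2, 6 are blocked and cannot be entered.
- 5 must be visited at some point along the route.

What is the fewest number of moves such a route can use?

4

Any route passes through 5 somewhere between 17 and 1. Summing Manhattan distances along the two legs (17 → 5 → 1) gives a lower bound of 3 + 1 = 4 moves.
A route of 4 moves achieves this: 17 → 13 → 9 → 5 → 1.
Since 4 matches the lower bound, it is optimal.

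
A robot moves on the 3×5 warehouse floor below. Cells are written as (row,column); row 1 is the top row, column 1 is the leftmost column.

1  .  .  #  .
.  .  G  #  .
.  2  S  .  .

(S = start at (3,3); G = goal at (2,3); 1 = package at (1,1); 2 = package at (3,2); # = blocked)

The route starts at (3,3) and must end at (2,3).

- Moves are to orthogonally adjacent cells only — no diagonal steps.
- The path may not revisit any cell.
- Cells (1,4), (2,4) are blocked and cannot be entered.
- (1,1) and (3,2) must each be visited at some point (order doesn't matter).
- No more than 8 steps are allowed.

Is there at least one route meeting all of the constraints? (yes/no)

One route that works: (3,3) → (3,2) → (2,2) → (2,1) → (1,1) → (1,2) → (1,3) → (2,3).

yes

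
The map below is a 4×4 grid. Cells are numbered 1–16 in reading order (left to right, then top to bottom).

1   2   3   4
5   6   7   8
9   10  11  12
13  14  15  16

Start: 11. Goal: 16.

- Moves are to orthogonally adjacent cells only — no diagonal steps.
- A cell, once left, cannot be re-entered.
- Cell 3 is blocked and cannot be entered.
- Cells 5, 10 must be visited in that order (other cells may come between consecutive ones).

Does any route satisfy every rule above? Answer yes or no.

One route that works: 11 → 7 → 6 → 5 → 9 → 10 → 14 → 15 → 16.

yes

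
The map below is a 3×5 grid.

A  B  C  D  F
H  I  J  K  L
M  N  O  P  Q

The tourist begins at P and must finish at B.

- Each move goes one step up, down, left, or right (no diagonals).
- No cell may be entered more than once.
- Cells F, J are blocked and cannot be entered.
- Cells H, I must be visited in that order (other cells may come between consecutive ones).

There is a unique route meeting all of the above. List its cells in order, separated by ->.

The waypoints must appear in the order H, I, with no cell reused.
Route from P: 3× left (reaching M), up to H, right to I, up to B — 6 moves in all.
Check: order respected (H at step 4, I at step 5).

P -> O -> N -> M -> H -> I -> B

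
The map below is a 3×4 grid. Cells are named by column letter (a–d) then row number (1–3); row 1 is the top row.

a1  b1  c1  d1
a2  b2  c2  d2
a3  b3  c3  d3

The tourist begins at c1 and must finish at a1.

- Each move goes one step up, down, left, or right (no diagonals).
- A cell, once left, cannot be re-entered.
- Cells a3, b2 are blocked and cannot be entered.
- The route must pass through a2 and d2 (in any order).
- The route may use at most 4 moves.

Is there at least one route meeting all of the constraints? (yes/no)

a2 must be visited but has only one open neighbour (a1), and it is neither the start nor the goal — the route would have to enter and leave through a1, re-entering it.

no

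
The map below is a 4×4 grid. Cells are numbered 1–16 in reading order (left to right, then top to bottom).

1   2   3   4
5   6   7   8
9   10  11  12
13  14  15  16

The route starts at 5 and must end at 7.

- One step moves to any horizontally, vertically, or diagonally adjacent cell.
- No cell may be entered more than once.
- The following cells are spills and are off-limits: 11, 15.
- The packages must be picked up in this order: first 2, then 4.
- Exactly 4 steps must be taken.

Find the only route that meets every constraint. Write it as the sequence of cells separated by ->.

5 -> 2 -> 3 -> 4 -> 7

The waypoints must appear in the order 2, 4, with no cell reused.
Route from 5: up-right 1 to 2, right 2 to 4, down-left 1 to 7 — 4 moves in all.
Check: order respected (2 at step 1, 4 at step 3); 4 moves as required.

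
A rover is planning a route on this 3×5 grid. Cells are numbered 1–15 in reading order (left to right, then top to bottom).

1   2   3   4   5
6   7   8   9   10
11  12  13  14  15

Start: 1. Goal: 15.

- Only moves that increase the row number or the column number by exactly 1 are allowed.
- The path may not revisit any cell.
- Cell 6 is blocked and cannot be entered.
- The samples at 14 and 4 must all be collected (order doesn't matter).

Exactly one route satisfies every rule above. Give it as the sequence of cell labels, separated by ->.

1 -> 2 -> 3 -> 4 -> 9 -> 14 -> 15

Moves only go right or down, so the column and row indices never decrease.
Route from 1: 3× right (reaching 4), 2× down (reaching 14), right to 15 — 6 moves in all.
Check: all required cells visited.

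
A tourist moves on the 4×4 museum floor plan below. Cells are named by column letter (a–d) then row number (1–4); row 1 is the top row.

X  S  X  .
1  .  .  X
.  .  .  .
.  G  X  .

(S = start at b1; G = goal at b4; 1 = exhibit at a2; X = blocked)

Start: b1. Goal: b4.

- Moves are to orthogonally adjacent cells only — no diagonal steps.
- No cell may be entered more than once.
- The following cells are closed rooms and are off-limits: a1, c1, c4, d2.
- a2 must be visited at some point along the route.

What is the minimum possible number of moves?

5

Any route passes through a2 somewhere between b1 and b4. Summing Manhattan distances along the two legs (b1 → a2 → b4) gives a lower bound of 2 + 3 = 5 moves.
A route of 5 moves achieves this: b1 → b2 → a2 → a3 → a4 → b4.
Since 5 matches the lower bound, it is optimal.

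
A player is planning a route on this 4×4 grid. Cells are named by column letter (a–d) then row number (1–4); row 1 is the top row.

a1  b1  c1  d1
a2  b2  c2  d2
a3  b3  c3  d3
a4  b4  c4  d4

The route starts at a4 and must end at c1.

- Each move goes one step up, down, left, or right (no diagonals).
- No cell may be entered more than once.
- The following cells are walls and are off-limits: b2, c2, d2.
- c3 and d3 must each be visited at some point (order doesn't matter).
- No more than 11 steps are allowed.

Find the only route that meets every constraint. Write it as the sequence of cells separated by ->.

a4 -> b4 -> c4 -> d4 -> d3 -> c3 -> b3 -> a3 -> a2 -> a1 -> b1 -> c1

The 11-move cap with required stops at c3, d3 leaves no slack for detours.
Route from a4: 3× right (reaching d4), up to d3, 3× left (reaching a3), 2× up (reaching a1), 2× right (reaching c1) — 11 moves in all.
Check: all required cells visited; 11 ≤ 11 moves.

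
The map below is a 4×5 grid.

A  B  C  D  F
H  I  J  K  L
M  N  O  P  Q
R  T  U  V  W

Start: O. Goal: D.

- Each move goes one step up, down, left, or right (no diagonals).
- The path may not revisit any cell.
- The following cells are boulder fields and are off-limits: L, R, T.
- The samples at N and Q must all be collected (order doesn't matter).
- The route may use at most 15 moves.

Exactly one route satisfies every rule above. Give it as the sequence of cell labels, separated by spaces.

O U V W Q P K J I N M H A B C D

Any route must reach N and Q and still end at D within 15 moves, so the order of the required stops is forced.
Route from O: down to U, 2× right (reaching W), up to Q, left to P, up to K, 2× left (reaching I), down to N, left to M, 2× up (reaching A), 3× right (reaching D) — 15 moves in all.
Check: all required cells visited; 15 ≤ 15 moves.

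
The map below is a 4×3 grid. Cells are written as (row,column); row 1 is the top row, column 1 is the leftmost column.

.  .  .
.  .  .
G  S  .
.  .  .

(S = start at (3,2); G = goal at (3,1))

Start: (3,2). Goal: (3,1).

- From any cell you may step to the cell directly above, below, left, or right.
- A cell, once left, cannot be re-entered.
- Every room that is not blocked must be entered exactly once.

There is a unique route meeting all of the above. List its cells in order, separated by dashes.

(3,2) - (2,2) - (2,1) - (1,1) - (1,2) - (1,3) - (2,3) - (3,3) - (4,3) - (4,2) - (4,1) - (3,1)

Need to visit all 12 open cells exactly once, starting at (3,2) and ending at (3,1).
Cell (4,3) has only two open neighbours ((3,3) and (4,2)), so the path must pass straight through it: one of those is the cell it's entered from and the other is where it exits.
Route from (3,2): up to (2,2), left to (2,1), up to (1,1), 2× right (reaching (1,3)), 3× down (reaching (4,3)), 2× left (reaching (4,1)), up to (3,1) — 11 moves in all.
Check: all 12 open cells covered.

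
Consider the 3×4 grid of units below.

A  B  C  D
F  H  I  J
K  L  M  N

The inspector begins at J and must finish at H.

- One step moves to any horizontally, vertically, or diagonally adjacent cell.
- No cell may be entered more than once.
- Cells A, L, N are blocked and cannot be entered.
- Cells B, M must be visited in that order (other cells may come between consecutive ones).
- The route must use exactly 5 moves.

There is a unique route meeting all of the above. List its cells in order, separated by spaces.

The waypoints must appear in the order B, M, with no cell reused.
Route from J: up-left to C, left to B, down-right to I, down to M, up-left to H — 5 moves in all.
Check: order respected (B at step 2, M at step 4); 5 moves as required.

J C B I M H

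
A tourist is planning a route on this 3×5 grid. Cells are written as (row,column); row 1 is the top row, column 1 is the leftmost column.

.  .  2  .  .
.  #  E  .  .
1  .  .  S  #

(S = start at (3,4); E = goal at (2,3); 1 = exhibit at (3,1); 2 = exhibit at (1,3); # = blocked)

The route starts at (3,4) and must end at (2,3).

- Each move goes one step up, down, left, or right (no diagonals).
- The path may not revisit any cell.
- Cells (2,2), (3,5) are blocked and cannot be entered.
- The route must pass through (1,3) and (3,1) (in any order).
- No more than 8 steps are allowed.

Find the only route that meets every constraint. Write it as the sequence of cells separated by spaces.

The budget equals the shortest possible length, so every move has to be on a shortest route through the required cells.
Route from (3,4): left 3 to (3,1), up 2 to (1,1), right 2 to (1,3), down 1 to (2,3) — 8 moves in all.
Check: all required cells visited; 8 ≤ 8 moves.

(3,4) (3,3) (3,2) (3,1) (2,1) (1,1) (1,2) (1,3) (2,3)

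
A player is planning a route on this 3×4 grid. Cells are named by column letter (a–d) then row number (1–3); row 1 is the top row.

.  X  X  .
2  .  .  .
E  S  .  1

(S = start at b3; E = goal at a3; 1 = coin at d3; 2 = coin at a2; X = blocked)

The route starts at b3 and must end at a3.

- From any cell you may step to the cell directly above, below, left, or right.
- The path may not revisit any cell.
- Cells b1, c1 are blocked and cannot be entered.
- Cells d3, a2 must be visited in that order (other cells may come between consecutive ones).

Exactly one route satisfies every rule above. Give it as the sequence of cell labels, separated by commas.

b3, c3, d3, d2, c2, b2, a2, a3

The waypoints must appear in the order d3, a2, with no cell reused.
Route from b3: 2× right (reaching d3), up to d2, 3× left (reaching a2), down to a3 — 7 moves in all.
Check: order respected (1 at step 2, 2 at step 6).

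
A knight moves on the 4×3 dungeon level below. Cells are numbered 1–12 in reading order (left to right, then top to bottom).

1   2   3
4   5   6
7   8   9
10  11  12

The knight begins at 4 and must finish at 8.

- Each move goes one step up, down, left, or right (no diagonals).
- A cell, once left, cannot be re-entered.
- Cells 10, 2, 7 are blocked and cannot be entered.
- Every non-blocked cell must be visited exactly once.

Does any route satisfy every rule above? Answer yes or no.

no

Cell 1 has only one open neighbour but is neither the start nor the goal, so a Hamiltonian route would have to both enter and leave it through the same neighbour — impossible without revisiting.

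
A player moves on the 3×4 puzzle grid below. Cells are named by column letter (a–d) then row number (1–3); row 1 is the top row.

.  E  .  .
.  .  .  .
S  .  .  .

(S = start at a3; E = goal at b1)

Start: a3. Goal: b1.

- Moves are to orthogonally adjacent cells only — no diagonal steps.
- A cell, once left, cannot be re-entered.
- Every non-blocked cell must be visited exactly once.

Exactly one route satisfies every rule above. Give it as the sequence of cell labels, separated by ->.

Need to visit all 12 open cells exactly once, starting at a3 and ending at b1.
Cell a1 has only two open neighbours (a2 and b1), so the path must pass straight through it: one of those is the cell it's entered from and the other is where it exits.
Route from a3: 3× right (reaching d3), 2× up (reaching d1), left to c1, down to c2, 2× left (reaching a2), up to a1, right to b1 — 11 moves in all.
Check: all 12 open cells covered.

a3 -> b3 -> c3 -> d3 -> d2 -> d1 -> c1 -> c2 -> b2 -> a2 -> a1 -> b1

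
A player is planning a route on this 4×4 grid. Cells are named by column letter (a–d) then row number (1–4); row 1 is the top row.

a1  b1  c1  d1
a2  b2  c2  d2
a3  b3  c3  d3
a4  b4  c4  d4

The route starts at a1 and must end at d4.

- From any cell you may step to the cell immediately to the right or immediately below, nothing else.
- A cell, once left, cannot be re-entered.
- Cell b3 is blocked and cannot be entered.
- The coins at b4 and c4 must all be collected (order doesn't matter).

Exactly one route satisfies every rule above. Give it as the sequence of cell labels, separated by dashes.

Moves only go right or down, so the column and row indices never decrease.
Route from a1: 3× down (reaching a4), 3× right (reaching d4) — 6 moves in all.
Check: all required cells visited.

a1 - a2 - a3 - a4 - b4 - c4 - d4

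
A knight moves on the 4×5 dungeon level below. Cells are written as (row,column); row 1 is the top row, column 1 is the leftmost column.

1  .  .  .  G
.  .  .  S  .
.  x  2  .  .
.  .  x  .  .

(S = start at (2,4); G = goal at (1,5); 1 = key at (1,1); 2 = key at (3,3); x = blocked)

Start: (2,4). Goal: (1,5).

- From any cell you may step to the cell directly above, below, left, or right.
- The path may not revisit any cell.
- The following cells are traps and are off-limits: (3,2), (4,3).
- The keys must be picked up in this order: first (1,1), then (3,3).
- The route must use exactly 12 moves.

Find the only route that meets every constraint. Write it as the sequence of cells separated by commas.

(2,4), (1,4), (1,3), (1,2), (1,1), (2,1), (2,2), (2,3), (3,3), (3,4), (3,5), (2,5), (1,5)

The waypoints must appear in the order (1,1), (3,3), with no cell reused.
Route from (2,4): up 1 to (1,4), left 3 to (1,1), down 1 to (2,1), right 2 to (2,3), down 1 to (3,3), right 2 to (3,5), up 2 to (1,5) — 12 moves in all.
Check: order respected (1 at step 4, 2 at step 8); 12 moves as required.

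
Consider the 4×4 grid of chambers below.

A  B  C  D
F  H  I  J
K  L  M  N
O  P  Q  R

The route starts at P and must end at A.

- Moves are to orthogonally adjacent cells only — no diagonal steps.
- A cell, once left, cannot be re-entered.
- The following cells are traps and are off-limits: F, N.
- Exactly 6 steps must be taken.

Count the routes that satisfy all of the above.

7

Need simple routes of exactly 6 moves from P to A (Manhattan distance 4, so 1 moves are spent on a detour and 1 undoing it).
Enumerating: P L H I C B A | P L M I C B A | P L M I H B A | P O K L H B A | P Q M I C B A | P Q M I H B A | P Q M L H B A.
That gives 7 routes.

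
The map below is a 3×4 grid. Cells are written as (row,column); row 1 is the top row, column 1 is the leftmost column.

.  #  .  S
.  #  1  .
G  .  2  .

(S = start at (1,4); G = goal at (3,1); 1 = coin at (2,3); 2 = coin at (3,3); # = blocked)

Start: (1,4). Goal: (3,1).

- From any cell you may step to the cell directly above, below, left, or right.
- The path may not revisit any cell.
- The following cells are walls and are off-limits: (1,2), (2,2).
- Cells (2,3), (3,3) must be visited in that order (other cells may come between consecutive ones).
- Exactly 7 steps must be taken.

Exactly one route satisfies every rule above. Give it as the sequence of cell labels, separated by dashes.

The waypoints must appear in the order (2,3), (3,3), with no cell reused.
Route from (1,4): left to (1,3), down to (2,3), right to (2,4), down to (3,4), 3× left (reaching (3,1)) — 7 moves in all.
Check: order respected (1 at step 2, 2 at step 5); 7 moves as required.

(1,4) - (1,3) - (2,3) - (2,4) - (3,4) - (3,3) - (3,2) - (3,1)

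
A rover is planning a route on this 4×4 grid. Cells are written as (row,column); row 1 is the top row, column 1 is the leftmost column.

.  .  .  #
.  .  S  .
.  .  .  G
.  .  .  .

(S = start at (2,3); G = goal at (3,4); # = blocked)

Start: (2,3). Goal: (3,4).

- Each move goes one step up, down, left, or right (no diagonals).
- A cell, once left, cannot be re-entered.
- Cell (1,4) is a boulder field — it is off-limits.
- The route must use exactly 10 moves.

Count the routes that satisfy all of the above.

25

Need simple routes of exactly 10 moves from (2,3) to (3,4) (Manhattan distance 2, so 4 moves are spent on a detour and 4 undoing it).
Branch systematically from the start, pruning whenever the remaining move budget drops below the Manhattan distance to (3,4) or differs from it in parity. Grouping the completions by first move — via (1,3): 17; via (3,3): 1; via (2,2): 7 (no valid completion starts via (2,4)) — and summing: 17 + 1 + 7 = 25.
That gives 25 routes.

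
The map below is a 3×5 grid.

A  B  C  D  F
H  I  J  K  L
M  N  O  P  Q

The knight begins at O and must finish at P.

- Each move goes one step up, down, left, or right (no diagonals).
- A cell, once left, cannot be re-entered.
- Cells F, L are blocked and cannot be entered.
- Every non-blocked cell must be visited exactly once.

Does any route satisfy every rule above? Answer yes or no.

Cell Q has only one open neighbour but is neither the start nor the goal, so a Hamiltonian route would have to both enter and leave it through the same neighbour — impossible without revisiting.

no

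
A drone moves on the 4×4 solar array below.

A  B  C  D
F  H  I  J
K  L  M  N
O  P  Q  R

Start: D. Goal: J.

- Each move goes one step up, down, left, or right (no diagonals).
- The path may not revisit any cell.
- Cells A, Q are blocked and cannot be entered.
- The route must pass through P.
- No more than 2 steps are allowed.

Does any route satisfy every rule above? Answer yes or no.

no

Even ignoring the no-revisit rule, getting from D to J via P needs at least 5 + 4 = 9 moves (Manhattan distance per leg), which exceeds the 2-move limit.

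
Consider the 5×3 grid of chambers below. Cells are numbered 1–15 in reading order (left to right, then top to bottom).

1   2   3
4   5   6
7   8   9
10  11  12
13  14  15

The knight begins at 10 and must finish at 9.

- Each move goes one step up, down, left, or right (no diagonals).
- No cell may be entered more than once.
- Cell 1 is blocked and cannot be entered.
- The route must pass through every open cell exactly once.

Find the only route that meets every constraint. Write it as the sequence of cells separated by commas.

10, 13, 14, 15, 12, 11, 8, 7, 4, 5, 2, 3, 6, 9

Need to visit all 14 open cells exactly once, starting at 10 and ending at 9.
Cell 13 has only two open neighbours (10 and 14), so the path must pass straight through it: one of those is the cell it's entered from and the other is where it exits.
Route from 10: down to 13, 2× right (reaching 15), up to 12, left to 11, up to 8, left to 7, up to 4, right to 5, up to 2, right to 3, 2× down (reaching 9) — 13 moves in all.
Check: all 14 open cells covered.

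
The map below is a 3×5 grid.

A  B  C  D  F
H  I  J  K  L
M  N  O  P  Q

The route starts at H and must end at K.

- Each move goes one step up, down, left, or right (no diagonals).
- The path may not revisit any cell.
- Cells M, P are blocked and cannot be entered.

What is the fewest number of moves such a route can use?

3

The Manhattan distance from H to K is |2−2| + |1−4| = 3, so at least 3 moves are needed.
A route of 3 moves achieves this: H → I → J → K.
Since 3 matches the lower bound, it is optimal.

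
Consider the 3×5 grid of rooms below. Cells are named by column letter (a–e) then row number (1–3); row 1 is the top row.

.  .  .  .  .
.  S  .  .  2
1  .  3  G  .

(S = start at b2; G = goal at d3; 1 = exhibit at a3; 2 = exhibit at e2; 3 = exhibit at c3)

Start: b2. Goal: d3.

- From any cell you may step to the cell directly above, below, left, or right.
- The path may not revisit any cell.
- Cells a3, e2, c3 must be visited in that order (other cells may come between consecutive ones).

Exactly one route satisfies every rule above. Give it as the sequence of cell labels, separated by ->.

b2 -> b3 -> a3 -> a2 -> a1 -> b1 -> c1 -> d1 -> e1 -> e2 -> d2 -> c2 -> c3 -> d3

The waypoints must appear in the order a3, e2, c3, with no cell reused.
Route from b2: down 1 to b3, left 1 to a3, up 2 to a1, right 4 to e1, down 1 to e2, left 2 to c2, down 1 to c3, right 1 to d3 — 13 moves in all.
Check: order respected (1 at step 2, 2 at step 9, 3 at step 12).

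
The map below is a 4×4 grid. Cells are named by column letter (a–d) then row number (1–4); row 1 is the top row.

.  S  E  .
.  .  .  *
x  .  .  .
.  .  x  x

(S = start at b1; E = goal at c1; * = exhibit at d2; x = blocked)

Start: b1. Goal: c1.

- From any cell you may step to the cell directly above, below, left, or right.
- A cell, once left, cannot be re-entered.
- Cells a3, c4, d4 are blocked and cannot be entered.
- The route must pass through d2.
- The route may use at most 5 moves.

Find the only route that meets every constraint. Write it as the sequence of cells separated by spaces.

b1 b2 c2 d2 d1 c1

The budget equals the shortest possible length, so every move has to be on a shortest route through the required cells.
Route from b1: down to b2, 2× right (reaching d2), up to d1, left to c1 — 5 moves in all.
Check: all required cells visited; 5 ≤ 5 moves.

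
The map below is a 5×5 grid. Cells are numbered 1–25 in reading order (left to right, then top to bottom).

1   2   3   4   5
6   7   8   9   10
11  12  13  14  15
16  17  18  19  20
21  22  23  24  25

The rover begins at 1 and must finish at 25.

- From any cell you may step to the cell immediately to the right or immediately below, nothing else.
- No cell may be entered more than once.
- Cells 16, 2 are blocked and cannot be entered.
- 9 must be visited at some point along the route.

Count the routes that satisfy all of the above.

4

A right/down-only route from 1 to 25 makes exactly 4 down-moves and 4 right-moves in some order.
With no other constraints that would be C(8,4) = 70 routes.
Split at 9 and multiply the segment counts (each segment already excludes blocked cells): 1→9: 1; 9→25: 4; product = 4.
That gives 4 routes.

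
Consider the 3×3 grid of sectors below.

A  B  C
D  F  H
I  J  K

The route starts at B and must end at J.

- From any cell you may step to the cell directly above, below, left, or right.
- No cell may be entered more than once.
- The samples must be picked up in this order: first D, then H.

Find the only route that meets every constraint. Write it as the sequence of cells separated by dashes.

The waypoints must appear in the order D, H, with no cell reused.
Route from B: left 1 to A, down 1 to D, right 2 to H, down 1 to K, left 1 to J — 6 moves in all.
Check: order respected (D at step 2, H at step 4).

B - A - D - F - H - K - J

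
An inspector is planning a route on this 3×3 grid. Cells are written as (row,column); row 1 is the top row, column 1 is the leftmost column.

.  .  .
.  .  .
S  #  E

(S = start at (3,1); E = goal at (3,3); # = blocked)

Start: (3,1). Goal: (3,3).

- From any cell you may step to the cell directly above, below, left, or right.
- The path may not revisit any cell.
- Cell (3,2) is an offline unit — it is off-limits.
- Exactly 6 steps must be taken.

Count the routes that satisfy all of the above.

3

Need simple routes of exactly 6 moves from (3,1) to (3,3) (Manhattan distance 2, so 2 moves are spent on a detour and 2 undoing it).
Enumerating: (3,1) (2,1) (1,1) (1,2) (2,2) (2,3) (3,3) | (3,1) (2,1) (1,1) (1,2) (1,3) (2,3) (3,3) | (3,1) (2,1) (2,2) (1,2) (1,3) (2,3) (3,3).
That gives 3 routes.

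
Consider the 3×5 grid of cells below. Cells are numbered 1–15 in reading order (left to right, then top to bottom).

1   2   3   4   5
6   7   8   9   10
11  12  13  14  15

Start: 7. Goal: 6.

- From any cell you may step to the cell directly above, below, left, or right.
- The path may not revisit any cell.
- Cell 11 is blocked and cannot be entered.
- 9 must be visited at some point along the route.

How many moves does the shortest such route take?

Any route passes through 9 somewhere between 7 and 6. Summing Manhattan distances along the two legs (7 → 9 → 6) gives a lower bound of 2 + 3 = 5 moves.
The shortest route satisfying every rule uses 7 moves: 7 → 8 → 9 → 4 → 3 → 2 → 1 → 6.
The no-revisit rule (legs can't share cells) pushes the minimum above the 5-move bound; an exhaustive check rules out every length from 5 to 6, leaving 7 as the minimum.

7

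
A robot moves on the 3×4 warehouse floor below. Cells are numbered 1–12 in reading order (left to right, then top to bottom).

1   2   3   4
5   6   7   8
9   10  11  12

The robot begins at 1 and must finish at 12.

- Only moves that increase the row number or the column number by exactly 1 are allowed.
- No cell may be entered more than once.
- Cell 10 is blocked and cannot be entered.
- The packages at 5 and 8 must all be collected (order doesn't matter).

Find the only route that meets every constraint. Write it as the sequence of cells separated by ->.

Moves only go right or down, so the column and row indices never decrease.
Route from 1: down 1 to 5, right 3 to 8, down 1 to 12 — 5 moves in all.
Check: all required cells visited.

1 -> 5 -> 6 -> 7 -> 8 -> 12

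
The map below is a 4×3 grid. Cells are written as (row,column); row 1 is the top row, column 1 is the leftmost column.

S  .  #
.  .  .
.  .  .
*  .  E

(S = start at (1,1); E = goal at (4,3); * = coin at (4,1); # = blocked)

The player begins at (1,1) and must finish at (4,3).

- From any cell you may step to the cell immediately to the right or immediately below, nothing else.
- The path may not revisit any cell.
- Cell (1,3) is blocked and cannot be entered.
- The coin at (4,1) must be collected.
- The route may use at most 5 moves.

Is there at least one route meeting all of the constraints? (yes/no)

One route that works: (1,1) → (2,1) → (3,1) → (4,1) → (4,2) → (4,3).

yes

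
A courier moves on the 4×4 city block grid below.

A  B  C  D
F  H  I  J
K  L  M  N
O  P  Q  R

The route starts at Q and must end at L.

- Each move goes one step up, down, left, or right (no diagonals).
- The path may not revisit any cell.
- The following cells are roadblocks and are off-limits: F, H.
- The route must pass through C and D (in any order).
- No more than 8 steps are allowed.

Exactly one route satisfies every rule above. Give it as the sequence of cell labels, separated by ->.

Q -> R -> N -> J -> D -> C -> I -> M -> L

The budget equals the shortest possible length, so every move has to be on a shortest route through the required cells.
Route from Q: right to R, 3× up (reaching D), left to C, 2× down (reaching M), left to L — 8 moves in all.
Check: all required cells visited; 8 ≤ 8 moves.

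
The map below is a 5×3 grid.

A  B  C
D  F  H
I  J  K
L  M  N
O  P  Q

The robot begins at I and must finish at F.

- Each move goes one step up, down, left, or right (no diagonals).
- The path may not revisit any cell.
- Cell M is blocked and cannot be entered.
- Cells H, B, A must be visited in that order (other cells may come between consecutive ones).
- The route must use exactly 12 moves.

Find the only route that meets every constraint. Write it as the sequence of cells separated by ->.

The waypoints must appear in the order H, B, A, with no cell reused.
Route from I: 2× down (reaching O), 2× right (reaching Q), 4× up (reaching C), 2× left (reaching A), down to D, right to F — 12 moves in all.
Check: order respected (H at step 7, B at step 9, A at step 10); 12 moves as required.

I -> L -> O -> P -> Q -> N -> K -> H -> C -> B -> A -> D -> F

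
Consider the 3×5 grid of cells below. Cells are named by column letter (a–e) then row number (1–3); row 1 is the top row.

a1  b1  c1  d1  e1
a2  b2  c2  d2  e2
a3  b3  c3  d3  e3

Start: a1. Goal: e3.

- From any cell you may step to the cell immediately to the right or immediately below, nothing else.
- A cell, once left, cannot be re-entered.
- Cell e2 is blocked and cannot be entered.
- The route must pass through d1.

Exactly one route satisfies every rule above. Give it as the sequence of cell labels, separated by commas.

a1, b1, c1, d1, d2, d3, e3

Moves only go right or down, so the column and row indices never decrease.
Route from a1: 3× right (reaching d1), 2× down (reaching d3), right to e3 — 6 moves in all.
Check: all required cells visited.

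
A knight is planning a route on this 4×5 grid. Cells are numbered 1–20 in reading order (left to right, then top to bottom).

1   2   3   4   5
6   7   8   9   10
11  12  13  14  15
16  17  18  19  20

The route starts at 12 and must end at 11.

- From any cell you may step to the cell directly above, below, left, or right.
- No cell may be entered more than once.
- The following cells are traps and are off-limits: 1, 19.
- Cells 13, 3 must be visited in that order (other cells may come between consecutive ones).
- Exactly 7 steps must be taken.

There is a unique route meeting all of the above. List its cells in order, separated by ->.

12 -> 13 -> 8 -> 3 -> 2 -> 7 -> 6 -> 11

The waypoints must appear in the order 13, 3, with no cell reused.
Route from 12: right 1 to 13, up 2 to 3, left 1 to 2, down 1 to 7, left 1 to 6, down 1 to 11 — 7 moves in all.
Check: order respected (13 at step 1, 3 at step 3); 7 moves as required.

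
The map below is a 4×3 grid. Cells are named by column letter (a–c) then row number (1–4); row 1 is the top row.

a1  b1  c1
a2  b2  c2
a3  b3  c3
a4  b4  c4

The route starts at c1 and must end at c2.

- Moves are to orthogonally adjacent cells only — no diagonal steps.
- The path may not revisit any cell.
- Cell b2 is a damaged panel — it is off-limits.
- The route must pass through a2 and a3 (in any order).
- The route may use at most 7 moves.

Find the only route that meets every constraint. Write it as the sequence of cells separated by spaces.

The 7-move cap with required stops at a2, a3 leaves no slack for detours.
Route from c1: 2× left (reaching a1), 2× down (reaching a3), 2× right (reaching c3), up to c2 — 7 moves in all.
Check: all required cells visited; 7 ≤ 7 moves.

c1 b1 a1 a2 a3 b3 c3 c2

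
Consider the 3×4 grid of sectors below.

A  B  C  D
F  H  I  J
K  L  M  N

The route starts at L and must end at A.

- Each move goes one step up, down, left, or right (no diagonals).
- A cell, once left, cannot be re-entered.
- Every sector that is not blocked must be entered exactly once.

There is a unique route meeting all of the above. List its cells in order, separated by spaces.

L K F H I M N J D C B A

Need to visit all 12 open cells exactly once, starting at L and ending at A.
Cell N has only two open neighbours (J and M), so the path must pass straight through it: one of those is the cell it's entered from and the other is where it exits.
Route from L: left to K, up to F, 2× right (reaching I), down to M, right to N, 2× up (reaching D), 3× left (reaching A) — 11 moves in all.
Check: all 12 open cells covered.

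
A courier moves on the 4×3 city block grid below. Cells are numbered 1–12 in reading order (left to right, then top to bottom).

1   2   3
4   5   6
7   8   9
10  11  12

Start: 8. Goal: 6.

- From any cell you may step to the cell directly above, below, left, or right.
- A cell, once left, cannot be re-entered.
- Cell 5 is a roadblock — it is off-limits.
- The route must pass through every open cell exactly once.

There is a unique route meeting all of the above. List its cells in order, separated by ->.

Need to visit all 11 open cells exactly once, starting at 8 and ending at 6.
Route from 8: right 1 to 9, down 1 to 12, left 2 to 10, up 3 to 1, right 2 to 3, down 1 to 6 — 10 moves in all.
Check: all 11 open cells covered.

8 -> 9 -> 12 -> 11 -> 10 -> 7 -> 4 -> 1 -> 2 -> 3 -> 6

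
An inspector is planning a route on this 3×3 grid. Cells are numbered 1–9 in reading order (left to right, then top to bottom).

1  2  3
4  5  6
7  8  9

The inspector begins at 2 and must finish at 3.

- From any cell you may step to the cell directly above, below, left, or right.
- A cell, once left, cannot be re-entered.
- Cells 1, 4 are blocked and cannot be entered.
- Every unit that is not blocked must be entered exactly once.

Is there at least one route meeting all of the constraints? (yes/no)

no

Cell 7 has only one open neighbour but is neither the start nor the goal, so a Hamiltonian route would have to both enter and leave it through the same neighbour — impossible without revisiting.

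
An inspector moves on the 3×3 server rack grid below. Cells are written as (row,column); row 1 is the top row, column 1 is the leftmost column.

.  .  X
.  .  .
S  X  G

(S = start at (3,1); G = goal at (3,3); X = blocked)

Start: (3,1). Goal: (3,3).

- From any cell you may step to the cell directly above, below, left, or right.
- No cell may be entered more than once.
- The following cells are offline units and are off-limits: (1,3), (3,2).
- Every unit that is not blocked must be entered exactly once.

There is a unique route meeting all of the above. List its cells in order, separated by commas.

Need to visit all 7 open cells exactly once, starting at (3,1) and ending at (3,3).
Route from (3,1): up 2 to (1,1), right 1 to (1,2), down 1 to (2,2), right 1 to (2,3), down 1 to (3,3) — 6 moves in all.
Check: all 7 open cells covered.

(3,1), (2,1), (1,1), (1,2), (2,2), (2,3), (3,3)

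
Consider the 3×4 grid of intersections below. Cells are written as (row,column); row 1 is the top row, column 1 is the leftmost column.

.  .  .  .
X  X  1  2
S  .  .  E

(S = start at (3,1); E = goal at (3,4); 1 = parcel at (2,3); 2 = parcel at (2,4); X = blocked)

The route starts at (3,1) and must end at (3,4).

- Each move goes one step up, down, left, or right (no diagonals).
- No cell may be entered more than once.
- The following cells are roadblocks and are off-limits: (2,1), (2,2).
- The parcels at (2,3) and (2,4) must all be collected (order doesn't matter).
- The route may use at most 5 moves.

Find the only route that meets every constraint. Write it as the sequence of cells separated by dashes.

(3,1) - (3,2) - (3,3) - (2,3) - (2,4) - (3,4)

The budget equals the shortest possible length, so every move has to be on a shortest route through the required cells.
Route from (3,1): right 2 to (3,3), up 1 to (2,3), right 1 to (2,4), down 1 to (3,4) — 5 moves in all.
Check: all required cells visited; 5 ≤ 5 moves.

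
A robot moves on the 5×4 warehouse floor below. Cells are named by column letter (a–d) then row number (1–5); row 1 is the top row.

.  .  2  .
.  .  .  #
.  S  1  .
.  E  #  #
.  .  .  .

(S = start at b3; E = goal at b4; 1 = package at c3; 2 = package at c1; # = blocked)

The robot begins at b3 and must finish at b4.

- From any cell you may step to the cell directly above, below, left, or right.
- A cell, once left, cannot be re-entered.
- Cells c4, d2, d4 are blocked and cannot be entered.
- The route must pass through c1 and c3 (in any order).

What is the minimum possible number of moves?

Any route passes through c1 and c3 in some order between b3 and b4. Summing Manhattan distances along each leg and taking the cheapest ordering (b3 → c3 → c1 → b4) gives a lower bound of 1 + 2 + 4 = 7 moves.
The shortest route satisfying every rule uses 9 moves: b3 → c3 → c2 → c1 → b1 → b2 → a2 → a3 → a4 → b4.
The no-revisit rule (legs can't share cells) pushes the minimum above the 7-move bound; an exhaustive check rules out every length from 7 to 8, leaving 9 as the minimum.

9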